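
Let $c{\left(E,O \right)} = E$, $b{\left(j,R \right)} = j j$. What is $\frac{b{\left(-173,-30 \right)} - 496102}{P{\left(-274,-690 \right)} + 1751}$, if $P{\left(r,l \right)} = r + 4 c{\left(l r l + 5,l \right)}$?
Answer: $\frac{155391}{173934701} \approx 0.00089339$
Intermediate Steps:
$b{\left(j,R \right)} = j^{2}$
$P{\left(r,l \right)} = 20 + r + 4 r l^{2}$ ($P{\left(r,l \right)} = r + 4 \left(l r l + 5\right) = r + 4 \left(r l^{2} + 5\right) = r + 4 \left(5 + r l^{2}\right) = r + \left(20 + 4 r l^{2}\right) = 20 + r + 4 r l^{2}$)
$\frac{b{\left(-173,-30 \right)} - 496102}{P{\left(-274,-690 \right)} + 1751} = \frac{\left(-173\right)^{2} - 496102}{\left(20 - 274 + 4 \left(-274\right) \left(-690\right)^{2}\right) + 1751} = \frac{29929 - 496102}{\left(20 - 274 + 4 \left(-274\right) 476100\right) + 1751} = - \frac{466173}{\left(20 - 274 - 521805600\right) + 1751} = - \frac{466173}{-521805854 + 1751} = - \frac{466173}{-521804103} = \left(-466173\right) \left(- \frac{1}{521804103}\right) = \frac{155391}{173934701}$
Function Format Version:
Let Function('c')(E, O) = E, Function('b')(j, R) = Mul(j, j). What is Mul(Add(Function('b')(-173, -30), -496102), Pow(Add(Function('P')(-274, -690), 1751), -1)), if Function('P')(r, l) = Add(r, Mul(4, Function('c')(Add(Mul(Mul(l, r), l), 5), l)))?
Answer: Rational(155391, 173934701) ≈ 0.00089339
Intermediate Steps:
Function('b')(j, R) = Pow(j, 2)
Function('P')(r, l) = Add(20, r, Mul(4, r, Pow(l, 2))) (Function('P')(r, l) = Add(r, Mul(4, Add(Mul(Mul(l, r), l), 5))) = Add(r, Mul(4, Add(Mul(r, Pow(l, 2)), 5))) = Add(r, Mul(4, Add(5, Mul(r, Pow(l, 2))))) = Add(r, Add(20, Mul(4, r, Pow(l, 2)))) = Add(20, r, Mul(4, r, Pow(l, 2))))
Mul(Add(Function('b')(-173, -30), -496102), Pow(Add(Function('P')(-274, -690), 1751), -1)) = Mul(Add(Pow(-173, 2), -496102), Pow(Add(Add(20, -274, Mul(4, -274, Pow(-690, 2))), 1751), -1)) = Mul(Add(29929, -496102), Pow(Add(Add(20, -274, Mul(4, -274, 476100)), 1751), -1)) = Mul(-466173, Pow(Add(Add(20, -274, -521805600), 1751), -1)) = Mul(-466173, Pow(Add(-521805854, 1751), -1)) = Mul(-466173, Pow(-521804103, -1)) = Mul(-466173, Rational(-1, 521804103)) = Rational(155391, 173934701)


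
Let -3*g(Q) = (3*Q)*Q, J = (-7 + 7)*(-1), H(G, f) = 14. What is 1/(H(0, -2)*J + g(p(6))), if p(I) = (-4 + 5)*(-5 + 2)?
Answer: -⅑ ≈ -0.11111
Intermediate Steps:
p(I) = -3 (p(I) = 1*(-3) = -3)
J = 0 (J = 0*(-1) = 0)
g(Q) = -Q² (g(Q) = -3*Q*Q/3 = -Q²)
1/(H(0, -2)*J + g(p(6))) = 1/(14*0 - 1*(-3)²) = 1/(0 - 1*9) = 1/(0 - 9) = 1/(-9) = -⅑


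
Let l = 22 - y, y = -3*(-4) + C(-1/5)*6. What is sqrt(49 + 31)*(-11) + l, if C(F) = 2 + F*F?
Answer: -56/25 - 44*sqrt(5) ≈ -100.63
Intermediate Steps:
C(F) = 2 + F**2
y = 606/25 (y = -3*(-4) + (2 + (-1/5)**2)*6 = 12 + (2 + (-1*1/5)**2)*6 = 12 + (2 + (-1/5)**2)*6 = 12 + (2 + 1/25)*6 = 12 + (51/25)*6 = 12 + 306/25 = 606/25 ≈ 24.240)
l = -56/25 (l = 22 - 1*606/25 = 22 - 606/25 = -56/25 ≈ -2.2400)
sqrt(49 + 31)*(-11) + l = sqrt(49 + 31)*(-11) - 56/25 = sqrt(80)*(-11) - 56/25 = (4*sqrt(5))*(-11) - 56/25 = -44*sqrt(5) - 56/25 = -56/25 - 44*sqrt(5)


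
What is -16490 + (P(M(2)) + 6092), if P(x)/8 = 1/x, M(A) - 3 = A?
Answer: -51982/5 ≈ -10396.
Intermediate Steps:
M(A) = 3 + A
P(x) = 8/x
-16490 + (P(M(2)) + 6092) = -16490 + (8/(3 + 2) + 6092) = -16490 + (8/5 + 6092) = -16490 + 30468/5 = -51982/5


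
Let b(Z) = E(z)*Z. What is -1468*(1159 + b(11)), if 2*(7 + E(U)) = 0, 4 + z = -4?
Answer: -1588376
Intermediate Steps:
z = -8 (z = -4 - 4 = -8)
E(U) = -7 (E(U) = -7 + (½)*0 = -7 + 0 = -7)
b(Z) = -7*Z
-1468*(1159 + b(11)) = -1468*(1159 - 7*11) = -1468*(1159 - 77) = -1468*1082 = -1588376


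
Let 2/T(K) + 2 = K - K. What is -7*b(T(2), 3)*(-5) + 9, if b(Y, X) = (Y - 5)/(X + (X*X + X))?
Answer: -5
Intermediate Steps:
T(K) = -1 (T(K) = 2/(-2 + (K - K)) = 2/(-2 + 0) = 2/(-2) = 2*(-1/2) = -1)
b(Y, X) = (-5 + Y)/(X**2 + 2*X) (b(Y, X) = (-5 + Y)/(X + (X**2 + X)) = (-5 + Y)/(X + (X + X**2)) = (-5 + Y)/(X**2 + 2*X))
-7*b(T(2), 3)*(-5) + 9 = -7*(-5 - 1)/(3*(2 + 3))*(-5) + 9 = -7*(1/3)*(-6)/5*(-5) + 9 = -7*(1/3)*(1/5)*(-6)*(-5) + 9 = -(-14)*(-5)/5 + 9 = -7*2 + 9 = -14 + 9 = -5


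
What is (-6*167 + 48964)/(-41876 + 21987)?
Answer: -47962/19889 ≈ -2.4115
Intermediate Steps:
(-6*167 + 48964)/(-41876 + 21987) = (-1002 + 48964)/(-19889) = 47962*(-1/19889) = -47962/19889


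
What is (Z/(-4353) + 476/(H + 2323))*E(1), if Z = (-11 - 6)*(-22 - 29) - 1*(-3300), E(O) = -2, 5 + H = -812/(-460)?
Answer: 582239914/387087623 ≈ 1.5042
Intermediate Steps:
H = -372/115 (H = -5 - 812/(-460) = -5 - 812*(-1/460) = -5 + 203/115 = -372/115 ≈ -3.2348)
Z = 4167 (Z = -17*(-51) + 3300 = 867 + 3300 = 4167)
(Z/(-4353) + 476/(H + 2323))*E(1) = (4167/(-4353) + 476/(-372/115 + 2323))*(-2) = (4167*(-1/4353) + 476/(266773/115))*(-2) = (-1389/1451 + 476*(115/266773))*(-2) = (-1389/1451 + 54740/266773)*(-2) = -291119957/387087623*(-2) = 582239914/387087623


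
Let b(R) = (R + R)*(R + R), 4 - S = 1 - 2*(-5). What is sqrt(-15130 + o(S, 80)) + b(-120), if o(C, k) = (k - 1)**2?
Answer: 57600 + I*sqrt(8889) ≈ 57600.0 + 94.281*I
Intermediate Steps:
S = -7 (S = 4 - (1 - 2*(-5)) = 4 - (1 + 10) = 4 - 1*11 = 4 - 11 = -7)
b(R) = 4*R**2 (b(R) = (2*R)*(2*R) = 4*R**2)
o(C, k) = (-1 + k)**2
sqrt(-15130 + o(S, 80)) + b(-120) = sqrt(-15130 + (-1 + 80)**2) + 4*(-120)**2 = sqrt(-15130 + 79**2) + 4*14400 = sqrt(-15130 + 6241) + 57600 = sqrt(-8889) + 57600 = I*sqrt(8889) + 57600 = 57600 + I*sqrt(8889)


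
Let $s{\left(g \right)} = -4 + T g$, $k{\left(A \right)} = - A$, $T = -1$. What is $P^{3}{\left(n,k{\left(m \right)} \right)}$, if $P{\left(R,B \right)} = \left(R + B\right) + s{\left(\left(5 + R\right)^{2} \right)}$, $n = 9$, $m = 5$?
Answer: $-7529536$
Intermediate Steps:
$s{\left(g \right)} = -4 - g$
$P{\left(R,B \right)} = -4 + B + R - \left(5 + R\right)^{2}$ ($P{\left(R,B \right)} = \left(R + B\right) - \left(4 + \left(5 + R\right)^{2}\right) = \left(B + R\right) - \left(4 + \left(5 + R\right)^{2}\right) = -4 + B + R - \left(5 + R\right)^{2}$)
$P^{3}{\left(n,k{\left(m \right)} \right)} = \left(-4 - 5 + 9 - \left(5 + 9\right)^{2}\right)^{3} = \left(-4 - 5 + 9 - 14^{2}\right)^{3} = \left(-4 - 5 + 9 - 196\right)^{3} = \left(-196\right)^{3} = -7529536$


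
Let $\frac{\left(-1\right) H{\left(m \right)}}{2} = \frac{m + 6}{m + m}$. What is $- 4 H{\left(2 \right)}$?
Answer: $16$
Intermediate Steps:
$H{\left(m \right)} = - \frac{6 + m}{m}$ ($H{\left(m \right)} = - 2 \frac{m + 6}{m + m} = - 2 \frac{6 + m}{2 m} = - \frac{6 + m}{m}$)
$- 4 H{\left(2 \right)} = - 4 \frac{-6 - 2}{2} = - 4 \cdot \frac{1}{2} \left(-8\right) = \left(-4\right) \left(-4\right) = 16$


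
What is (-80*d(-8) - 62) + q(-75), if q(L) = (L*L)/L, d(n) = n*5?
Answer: 3063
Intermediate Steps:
d(n) = 5*n
q(L) = L (q(L) = L²/L = L)
(-80*d(-8) - 62) + q(-75) = (-400*(-8) - 62) - 75 = (-80*(-40) - 62) - 75 = (3200 - 62) - 75 = 3138 - 75 = 3063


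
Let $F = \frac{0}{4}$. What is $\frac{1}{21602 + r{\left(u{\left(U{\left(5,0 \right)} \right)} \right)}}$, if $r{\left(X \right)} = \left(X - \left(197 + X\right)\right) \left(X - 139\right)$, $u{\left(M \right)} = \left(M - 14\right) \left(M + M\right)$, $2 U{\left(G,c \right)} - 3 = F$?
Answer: $\frac{2}{112745} \approx 1.7739 \cdot 10^{-5}$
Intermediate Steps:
$F = 0$ ($F = 0 \cdot \frac{1}{4} = 0$)
$U{\left(G,c \right)} = \frac{3}{2}$ ($U{\left(G,c \right)} = \frac{3}{2} + \frac{1}{2} \cdot 0 = \frac{3}{2} + 0 = \frac{3}{2}$)
$u{\left(M \right)} = 2 M \left(-14 + M\right)$ ($u{\left(M \right)} = \left(-14 + M\right) 2 M = 2 M \left(-14 + M\right)$)
$r{\left(X \right)} = 27383 - 197 X$ ($r{\left(X \right)} = - 197 \left(-139 + X\right) = 27383 - 197 X$)
$\frac{1}{21602 + r{\left(u{\left(U{\left(5,0 \right)} \right)} \right)}} = \frac{1}{21602 + \left(27383 - 197 \cdot 2 \cdot \frac{3}{2} \left(-14 + \frac{3}{2}\right)\right)} = \frac{1}{21602 + \left(27383 - 197 \cdot 2 \cdot \frac{3}{2} \left(- \frac{25}{2}\right)\right)} = \frac{1}{21602 + \left(27383 - - \frac{14775}{2}\right)} = \frac{1}{21602 + \left(27383 + \frac{14775}{2}\right)} = \frac{1}{21602 + \frac{69541}{2}} = \frac{1}{\frac{112745}{2}} = \frac{2}{112745}$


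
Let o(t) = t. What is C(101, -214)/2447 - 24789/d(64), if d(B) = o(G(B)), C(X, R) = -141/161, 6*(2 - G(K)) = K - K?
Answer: -9766048245/787934 ≈ -12395.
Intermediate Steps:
G(K) = 2 (G(K) = 2 - (K - K)/6 = 2 - ⅙*0 = 2 + 0 = 2)
C(X, R) = -141/161 (C(X, R) = -141*1/161 = -141/161)
d(B) = 2
C(101, -214)/2447 - 24789/d(64) = -141/161/2447 - 24789/2 = -141/161*1/2447 - 24789*½ = -141/393967 - 24789/2 = -9766048245/787934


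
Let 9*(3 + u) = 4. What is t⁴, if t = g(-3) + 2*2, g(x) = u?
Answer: 28561/6561 ≈ 4.3531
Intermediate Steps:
u = -23/9 (u = -3 + (⅑)*4 = -3 + 4/9 = -23/9 ≈ -2.5556)
g(x) = -23/9
t = 13/9 (t = -23/9 + 2*2 = -23/9 + 4 = 13/9 ≈ 1.4444)
t⁴ = (13/9)⁴ = 28561/6561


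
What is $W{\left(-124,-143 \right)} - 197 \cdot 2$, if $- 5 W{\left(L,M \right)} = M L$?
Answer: $- \frac{19702}{5} \approx -3940.4$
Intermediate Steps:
$W{\left(L,M \right)} = - \frac{L M}{5}$ ($W{\left(L,M \right)} = - \frac{M L}{5} = - \frac{L M}{5}$)
$W{\left(-124,-143 \right)} - 197 \cdot 2 = \left(- \frac{1}{5}\right) \left(-124\right) \left(-143\right) - 197 \cdot 2 = - \frac{17732}{5} - 394 = - \frac{19702}{5}$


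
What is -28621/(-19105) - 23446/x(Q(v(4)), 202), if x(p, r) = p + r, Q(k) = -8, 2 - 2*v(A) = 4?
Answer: -221191678/1853185 ≈ -119.36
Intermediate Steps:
v(A) = -1 (v(A) = 1 - ½*4 = 1 - 2 = -1)
-28621/(-19105) - 23446/x(Q(v(4)), 202) = -28621/(-19105) - 23446/(-8 + 202) = -28621*(-1/19105) - 23446/194 = 28621/19105 - 23446*1/194 = 28621/19105 - 11723/97 = -221191678/1853185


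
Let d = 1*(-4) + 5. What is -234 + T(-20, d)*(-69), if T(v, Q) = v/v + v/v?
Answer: -372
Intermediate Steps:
d = 1 (d = -4 + 5 = 1)
T(v, Q) = 2 (T(v, Q) = 1 + 1 = 2)
-234 + T(-20, d)*(-69) = -234 + 2*(-69) = -234 - 138 = -372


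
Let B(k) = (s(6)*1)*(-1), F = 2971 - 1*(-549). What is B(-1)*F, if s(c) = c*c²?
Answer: -760320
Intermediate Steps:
F = 3520 (F = 2971 + 549 = 3520)
s(c) = c³
B(k) = -216 (B(k) = (6³*1)*(-1) = (216*1)*(-1) = 216*(-1) = -216)
B(-1)*F = -216*3520 = -760320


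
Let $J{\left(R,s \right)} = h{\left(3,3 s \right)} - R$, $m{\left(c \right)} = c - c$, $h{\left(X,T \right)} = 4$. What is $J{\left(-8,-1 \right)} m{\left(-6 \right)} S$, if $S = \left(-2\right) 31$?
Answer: $0$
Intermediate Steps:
$m{\left(c \right)} = 0$
$J{\left(R,s \right)} = 4 - R$
$S = -62$
$J{\left(-8,-1 \right)} m{\left(-6 \right)} S = \left(4 - -8\right) 0 \left(-62\right) = \left(4 + 8\right) 0 \left(-62\right) = 12 \cdot 0 \left(-62\right) = 0 \left(-62\right) = 0$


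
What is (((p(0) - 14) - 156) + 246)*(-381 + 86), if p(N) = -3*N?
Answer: -22420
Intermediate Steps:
(((p(0) - 14) - 156) + 246)*(-381 + 86) = (((-3*0 - 14) - 156) + 246)*(-381 + 86) = (((0 - 14) - 156) + 246)*(-295) = ((-14 - 156) + 246)*(-295) = (-170 + 246)*(-295) = 76*(-295) = -22420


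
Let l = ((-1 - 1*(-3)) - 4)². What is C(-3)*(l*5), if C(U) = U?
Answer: -60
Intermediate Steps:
l = 4 (l = ((-1 + 3) - 4)² = (2 - 4)² = (-2)² = 4)
C(-3)*(l*5) = -12*5 = -3*20 = -60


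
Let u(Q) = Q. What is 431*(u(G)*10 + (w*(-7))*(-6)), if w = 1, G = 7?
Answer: 48272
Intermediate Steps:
431*(u(G)*10 + (w*(-7))*(-6)) = 431*(7*10 + (1*(-7))*(-6)) = 431*(70 - 7*(-6)) = 431*(70 + 42) = 431*112 = 48272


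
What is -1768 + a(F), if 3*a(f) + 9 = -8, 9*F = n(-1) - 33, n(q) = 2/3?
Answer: -5321/3 ≈ -1773.7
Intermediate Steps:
n(q) = 2/3 (n(q) = 2*(1/3) = 2/3)
F = -97/27 (F = (2/3 - 33)/9 = (1/9)*(-97/3) = -97/27 ≈ -3.5926)
a(f) = -17/3 (a(f) = -3 + (1/3)*(-8) = -3 - 8/3 = -17/3)
-1768 + a(F) = -1768 - 17/3 = -5321/3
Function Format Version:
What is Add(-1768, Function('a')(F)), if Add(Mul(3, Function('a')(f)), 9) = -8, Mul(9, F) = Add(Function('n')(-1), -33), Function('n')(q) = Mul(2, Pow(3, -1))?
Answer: Rational(-5321, 3) ≈ -1773.7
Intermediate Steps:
Function('n')(q) = Rational(2, 3) (Function('n')(q) = Mul(2, Rational(1, 3)) = Rational(2, 3))
F = Rational(-97, 27) (F = Mul(Rational(1, 9), Add(Rational(2, 3), -33)) = Mul(Rational(1, 9), Rational(-97, 3)) = Rational(-97, 27) ≈ -3.5926)
Function('a')(f) = Rational(-17, 3) (Function('a')(f) = Add(-3, Mul(Rational(1, 3), -8)) = Add(-3, Rational(-8, 3)) = Rational(-17, 3))
Add(-1768, Function('a')(F)) = Add(-1768, Rational(-17, 3)) = Rational(-5321, 3)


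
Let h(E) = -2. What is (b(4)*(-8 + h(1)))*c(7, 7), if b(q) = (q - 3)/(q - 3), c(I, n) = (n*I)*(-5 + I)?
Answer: -980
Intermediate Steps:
c(I, n) = I*n*(-5 + I) (c(I, n) = (I*n)*(-5 + I) = I*n*(-5 + I))
b(q) = 1 (b(q) = (-3 + q)/(-3 + q) = 1)
(b(4)*(-8 + h(1)))*c(7, 7) = (1*(-8 - 2))*(7*7*(-5 + 7)) = (1*(-10))*(7*7*2) = -10*98 = -980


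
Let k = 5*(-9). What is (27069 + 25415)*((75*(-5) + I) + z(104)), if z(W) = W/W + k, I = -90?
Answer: -26714356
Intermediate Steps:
k = -45
z(W) = -44 (z(W) = W/W - 45 = 1 - 45 = -44)
(27069 + 25415)*((75*(-5) + I) + z(104)) = (27069 + 25415)*((75*(-5) - 90) - 44) = 52484*((-375 - 90) - 44) = 52484*(-465 - 44) = 52484*(-509) = -26714356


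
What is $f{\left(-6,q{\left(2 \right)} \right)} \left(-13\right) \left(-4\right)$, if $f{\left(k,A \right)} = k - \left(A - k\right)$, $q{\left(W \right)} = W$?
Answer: $-728$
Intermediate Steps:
$f{\left(k,A \right)} = - A + 2 k$ ($f{\left(k,A \right)} = k - \left(A - k\right) = - A + 2 k$)
$f{\left(-6,q{\left(2 \right)} \right)} \left(-13\right) \left(-4\right) = \left(\left(-1\right) 2 + 2 \left(-6\right)\right) \left(-13\right) \left(-4\right) = \left(-2 - 12\right) \left(-13\right) \left(-4\right) = \left(-14\right) \left(-13\right) \left(-4\right) = 182 \left(-4\right) = -728$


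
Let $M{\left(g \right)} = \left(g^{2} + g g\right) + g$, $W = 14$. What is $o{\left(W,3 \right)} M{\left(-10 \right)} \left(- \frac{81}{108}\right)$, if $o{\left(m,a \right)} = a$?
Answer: $- \frac{855}{2} \approx -427.5$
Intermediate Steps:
$M{\left(g \right)} = g + 2 g^{2}$ ($M{\left(g \right)} = \left(g^{2} + g^{2}\right) + g = 2 g^{2} + g = g + 2 g^{2}$)
$o{\left(W,3 \right)} M{\left(-10 \right)} \left(- \frac{81}{108}\right) = 3 \left(- 10 \left(1 + 2 \left(-10\right)\right)\right) \left(- \frac{81}{108}\right) = 3 \left(- 10 \left(1 - 20\right)\right) \left(\left(-81\right) \frac{1}{108}\right) = 3 \left(\left(-10\right) \left(-19\right)\right) \left(- \frac{3}{4}\right) = 3 \cdot 190 \left(- \frac{3}{4}\right) = 570 \left(- \frac{3}{4}\right) = - \frac{855}{2}$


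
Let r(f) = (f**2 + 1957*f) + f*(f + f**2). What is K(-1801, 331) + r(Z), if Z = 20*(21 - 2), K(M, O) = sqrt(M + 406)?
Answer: 55904460 + 3*I*sqrt(155) ≈ 5.5904e+7 + 37.35*I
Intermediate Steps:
K(M, O) = sqrt(406 + M)
Z = 380 (Z = 20*19 = 380)
r(f) = f**2 + 1957*f + f*(f + f**2)
K(-1801, 331) + r(Z) = sqrt(406 - 1801) + 380*(1957 + 380**2 + 2*380) = sqrt(-1395) + 380*(1957 + 144400 + 760) = 3*I*sqrt(155) + 380*147117 = 3*I*sqrt(155) + 55904460 = 55904460 + 3*I*sqrt(155)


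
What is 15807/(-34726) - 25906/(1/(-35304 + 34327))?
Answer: 878920669805/34726 ≈ 2.5310e+7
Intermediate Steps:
15807/(-34726) - 25906/(1/(-35304 + 34327)) = 15807*(-1/34726) - 25906/(1/(-977)) = -15807/34726 - 25906/(-1/977) = -15807/34726 - 25906*(-977) = -15807/34726 + 25310162 = 878920669805/34726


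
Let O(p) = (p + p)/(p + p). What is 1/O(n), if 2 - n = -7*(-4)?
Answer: 1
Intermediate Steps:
n = -26 (n = 2 - (-7)*(-4) = 2 - 1*28 = 2 - 28 = -26)
O(p) = 1 (O(p) = (2*p)/((2*p)) = (2*p)*(1/(2*p)) = 1)
1/O(n) = 1/1 = 1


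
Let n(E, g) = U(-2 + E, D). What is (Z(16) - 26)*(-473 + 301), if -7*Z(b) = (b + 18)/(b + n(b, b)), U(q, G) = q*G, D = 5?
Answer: 31372/7 ≈ 4481.7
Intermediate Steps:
U(q, G) = G*q
n(E, g) = -10 + 5*E (n(E, g) = 5*(-2 + E) = -10 + 5*E)
Z(b) = -(18 + b)/(7*(-10 + 6*b)) (Z(b) = -(b + 18)/(7*(b + (-10 + 5*b))) = -(18 + b)/(7*(-10 + 6*b)))
(Z(16) - 26)*(-473 + 301) = ((-18 - 1*16)/(14*(-5 + 3*16)) - 26)*(-473 + 301) = ((-18 - 16)/(14*(-5 + 48)) - 26)*(-172) = ((1/14)*(-34)/43 - 26)*(-172) = ((1/14)*(1/43)*(-34) - 26)*(-172) = (-17/301 - 26)*(-172) = -7843/301*(-172) = 31372/7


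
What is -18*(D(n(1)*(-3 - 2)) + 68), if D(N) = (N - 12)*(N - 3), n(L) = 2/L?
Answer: -6372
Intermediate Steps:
D(N) = (-12 + N)*(-3 + N)
-18*(D(n(1)*(-3 - 2)) + 68) = -18*((36 + ((2/1)*(-3 - 2))² - 15*2/1*(-3 - 2)) + 68) = -18*((36 + ((2*1)*(-5))² - 15*2*1*(-5)) + 68) = -18*((36 + (2*(-5))² - 30*(-5)) + 68) = -18*((36 + (-10)² - 15*(-10)) + 68) = -18*((36 + 100 + 150) + 68) = -18*(286 + 68) = -18*354 = -6372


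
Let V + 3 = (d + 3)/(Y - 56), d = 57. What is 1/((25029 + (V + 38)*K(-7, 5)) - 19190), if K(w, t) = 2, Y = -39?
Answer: 19/112247 ≈ 0.00016927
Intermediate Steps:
V = -69/19 (V = -3 + (57 + 3)/(-39 - 56) = -3 + 60/(-95) = -3 + 60*(-1/95) = -3 - 12/19 = -69/19 ≈ -3.6316)
1/((25029 + (V + 38)*K(-7, 5)) - 19190) = 1/((25029 + (-69/19 + 38)*2) - 19190) = 1/((25029 + (653/19)*2) - 19190) = 1/((25029 + 1306/19) - 19190) = 1/(476857/19 - 19190) = 1/(112247/19) = 19/112247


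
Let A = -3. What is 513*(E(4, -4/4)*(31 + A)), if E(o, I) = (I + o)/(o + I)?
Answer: 14364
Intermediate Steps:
E(o, I) = 1 (E(o, I) = (I + o)/(I + o) = 1)
513*(E(4, -4/4)*(31 + A)) = 513*(1*(31 - 3)) = 513*(1*28) = 513*28 = 14364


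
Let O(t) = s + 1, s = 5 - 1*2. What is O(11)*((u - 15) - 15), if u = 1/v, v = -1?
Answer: -124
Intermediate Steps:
s = 3 (s = 5 - 2 = 3)
u = -1 (u = 1/(-1) = -1)
O(t) = 4 (O(t) = 3 + 1 = 4)
O(11)*((u - 15) - 15) = 4*((-1 - 15) - 15) = 4*(-16 - 15) = 4*(-31) = -124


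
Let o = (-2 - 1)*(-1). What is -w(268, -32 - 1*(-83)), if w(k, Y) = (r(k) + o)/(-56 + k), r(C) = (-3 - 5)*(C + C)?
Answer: 4285/212 ≈ 20.212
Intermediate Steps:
o = 3 (o = -3*(-1) = 3)
r(C) = -16*C
w(k, Y) = (3 - 16*k)/(-56 + k) (w(k, Y) = (-16*k + 3)/(-56 + k) = (3 - 16*k)/(-56 + k))
-w(268, -32 - 1*(-83)) = -(3 - 16*268)/(-56 + 268) = -(3 - 4288)/212 = -(-4285)/212 = -1*(-4285/212) = 4285/212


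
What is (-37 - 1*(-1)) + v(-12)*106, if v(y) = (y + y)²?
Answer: 61020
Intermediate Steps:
v(y) = 4*y² (v(y) = (2*y)² = 4*y²)
(-37 - 1*(-1)) + v(-12)*106 = (-37 - 1*(-1)) + (4*(-12)²)*106 = (-37 + 1) + (4*144)*106 = -36 + 576*106 = -36 + 61056 = 61020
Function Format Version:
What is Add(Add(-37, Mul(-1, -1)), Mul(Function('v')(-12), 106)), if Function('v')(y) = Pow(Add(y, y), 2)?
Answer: 61020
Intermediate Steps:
Function('v')(y) = Mul(4, Pow(y, 2)) (Function('v')(y) = Pow(Mul(2, y), 2) = Mul(4, Pow(y, 2)))
Add(Add(-37, Mul(-1, -1)), Mul(Function('v')(-12), 106)) = Add(Add(-37, Mul(-1, -1)), Mul(Mul(4, Pow(-12, 2)), 106)) = Add(Add(-37, 1), Mul(Mul(4, 144), 106)) = Add(-36, Mul(576, 106)) = Add(-36, 61056) = 61020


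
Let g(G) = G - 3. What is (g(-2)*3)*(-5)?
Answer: 75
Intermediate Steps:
g(G) = -3 + G
(g(-2)*3)*(-5) = ((-3 - 2)*3)*(-5) = -5*3*(-5) = -15*(-5) = 75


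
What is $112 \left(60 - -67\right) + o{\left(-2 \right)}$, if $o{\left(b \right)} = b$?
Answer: $14222$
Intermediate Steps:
$112 \left(60 - -67\right) + o{\left(-2 \right)} = 112 \left(60 - -67\right) - 2 = 112 \left(60 + 67\right) - 2 = 112 \cdot 127 - 2 = 14224 - 2 = 14222$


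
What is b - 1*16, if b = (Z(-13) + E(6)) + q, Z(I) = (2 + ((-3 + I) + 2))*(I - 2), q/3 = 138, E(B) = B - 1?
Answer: 583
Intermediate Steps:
E(B) = -1 + B
q = 414 (q = 3*138 = 414)
Z(I) = (1 + I)*(-2 + I) (Z(I) = (2 + (-1 + I))*(-2 + I) = (1 + I)*(-2 + I))
b = 599 (b = ((-2 + (-13)² - 1*(-13)) + (-1 + 6)) + 414 = ((-2 + 169 + 13) + 5) + 414 = (180 + 5) + 414 = 185 + 414 = 599)
b - 1*16 = 599 - 1*16 = 599 - 16 = 583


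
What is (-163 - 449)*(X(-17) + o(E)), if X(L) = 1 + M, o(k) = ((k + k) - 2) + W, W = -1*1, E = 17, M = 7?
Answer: -23868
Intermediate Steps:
W = -1
o(k) = -3 + 2*k (o(k) = ((k + k) - 2) - 1 = (2*k - 2) - 1 = (-2 + 2*k) - 1 = -3 + 2*k)
X(L) = 8 (X(L) = 1 + 7 = 8)
(-163 - 449)*(X(-17) + o(E)) = (-163 - 449)*(8 + (-3 + 2*17)) = -612*(8 + (-3 + 34)) = -612*(8 + 31) = -612*39 = -23868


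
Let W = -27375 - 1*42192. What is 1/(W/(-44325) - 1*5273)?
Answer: -14775/77885386 ≈ -0.00018970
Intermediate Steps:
W = -69567 (W = -27375 - 42192 = -69567)
1/(W/(-44325) - 1*5273) = 1/(-69567/(-44325) - 1*5273) = 1/(-69567*(-1/44325) - 5273) = 1/(23189/14775 - 5273) = 1/(-77885386/14775) = -14775/77885386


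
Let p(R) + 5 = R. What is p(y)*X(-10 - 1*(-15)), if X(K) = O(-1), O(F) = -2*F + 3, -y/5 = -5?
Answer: 100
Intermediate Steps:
y = 25 (y = -5*(-5) = 25)
p(R) = -5 + R
O(F) = 3 - 2*F
X(K) = 5 (X(K) = 3 - 2*(-1) = 3 + 2 = 5)
p(y)*X(-10 - 1*(-15)) = (-5 + 25)*5 = 20*5 = 100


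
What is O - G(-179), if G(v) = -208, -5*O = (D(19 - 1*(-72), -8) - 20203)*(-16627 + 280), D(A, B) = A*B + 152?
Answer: -339673273/5 ≈ -6.7935e+7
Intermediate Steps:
D(A, B) = 152 + A*B
O = -339674313/5 (O = -((152 + (19 - 1*(-72))*(-8)) - 20203)*(-16627 + 280)/5 = -((152 + (19 + 72)*(-8)) - 20203)*(-16347)/5 = -((152 + 91*(-8)) - 20203)*(-16347)/5 = -((152 - 728) - 20203)*(-16347)/5 = -(-576 - 20203)*(-16347)/5 = -(-20779)*(-16347)/5 = -1/5*339674313 = -339674313/5 ≈ -6.7935e+7)
O - G(-179) = -339674313/5 - 1*(-208) = -339674313/5 + 208 = -339673273/5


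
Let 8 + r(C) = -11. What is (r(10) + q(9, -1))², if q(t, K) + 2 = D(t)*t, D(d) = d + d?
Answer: 19881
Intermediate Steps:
r(C) = -19 (r(C) = -8 - 11 = -19)
D(d) = 2*d
q(t, K) = -2 + 2*t² (q(t, K) = -2 + (2*t)*t = -2 + 2*t²)
(r(10) + q(9, -1))² = (-19 + (-2 + 2*9²))² = (-19 + (-2 + 2*81))² = (-19 + (-2 + 162))² = (-19 + 160)² = 141² = 19881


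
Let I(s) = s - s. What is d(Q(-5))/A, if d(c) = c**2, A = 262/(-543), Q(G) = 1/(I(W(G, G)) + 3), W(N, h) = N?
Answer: -181/786 ≈ -0.23028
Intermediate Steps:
I(s) = 0
Q(G) = 1/3 (Q(G) = 1/(0 + 3) = 1/3)
A = -262/543 (A = 262*(-1/543) = -262/543 ≈ -0.48250)
d(Q(-5))/A = (1/3)**2/(-262/543) = (1/9)*(-543/262) = -181/786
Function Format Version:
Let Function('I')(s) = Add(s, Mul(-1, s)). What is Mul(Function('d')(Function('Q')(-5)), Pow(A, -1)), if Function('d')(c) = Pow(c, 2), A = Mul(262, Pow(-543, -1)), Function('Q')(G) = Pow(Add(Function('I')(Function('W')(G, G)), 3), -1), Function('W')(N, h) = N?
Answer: Rational(-181, 786) ≈ -0.23028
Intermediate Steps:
Function('I')(s) = 0
Function('Q')(G) = Rational(1, 3) (Function('Q')(G) = Pow(Add(0, 3), -1) = Pow(3, -1) = Rational(1, 3))
A = Rational(-262, 543) (A = Mul(262, Rational(-1, 543)) = Rational(-262, 543) ≈ -0.48250)
Mul(Function('d')(Function('Q')(-5)), Pow(A, -1)) = Mul(Pow(Rational(1, 3), 2), Pow(Rational(-262, 543), -1)) = Mul(Rational(1, 9), Rational(-543, 262)) = Rational(-181, 786)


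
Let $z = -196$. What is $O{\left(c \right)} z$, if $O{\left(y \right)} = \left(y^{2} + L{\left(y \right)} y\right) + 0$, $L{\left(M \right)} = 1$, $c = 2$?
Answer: $-1176$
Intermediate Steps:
$O{\left(y \right)} = y + y^{2}$ ($O{\left(y \right)} = \left(y^{2} + 1 y\right) + 0 = \left(y^{2} + y\right) + 0 = \left(y + y^{2}\right) + 0 = y + y^{2}$)
$O{\left(c \right)} z = 2 \left(1 + 2\right) \left(-196\right) = 2 \cdot 3 \left(-196\right) = 6 \left(-196\right) = -1176$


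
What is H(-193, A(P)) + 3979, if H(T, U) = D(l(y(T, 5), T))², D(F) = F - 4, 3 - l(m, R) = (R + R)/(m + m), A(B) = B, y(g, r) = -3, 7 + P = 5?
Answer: 74227/9 ≈ 8247.4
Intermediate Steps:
P = -2 (P = -7 + 5 = -2)
l(m, R) = 3 - R/m (l(m, R) = 3 - (R + R)/(m + m) = 3 - 2*R/(2*m) = 3 - 2*R*1/(2*m) = 3 - R/m)
D(F) = -4 + F
H(T, U) = (-1 + T/3)² (H(T, U) = (-4 + (3 - 1*T/(-3)))² = (-4 + (3 - 1*T*(-⅓)))² = (-4 + (3 + T/3))² = (-1 + T/3)²)
H(-193, A(P)) + 3979 = (3 - 1*(-193))²/9 + 3979 = (3 + 193)²/9 + 3979 = (⅑)*196² + 3979 = (⅑)*38416 + 3979 = 38416/9 + 3979 = 74227/9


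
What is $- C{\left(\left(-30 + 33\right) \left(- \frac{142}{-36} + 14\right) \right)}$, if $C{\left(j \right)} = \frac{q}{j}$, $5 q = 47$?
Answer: $- \frac{282}{1615} \approx -0.17461$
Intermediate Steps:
$q = \frac{47}{5}$ ($q = \frac{1}{5} \cdot 47 = \frac{47}{5} \approx 9.4$)
$C{\left(j \right)} = \frac{47}{5 j}$
$- C{\left(\left(-30 + 33\right) \left(- \frac{142}{-36} + 14\right) \right)} = - \frac{47}{5 \left(-30 + 33\right) \left(- \frac{142}{-36} + 14\right)} = - \frac{47}{5 \cdot 3 \left(\left(-142\right) \left(- \frac{1}{36}\right) + 14\right)} = - \frac{47}{5 \cdot 3 \left(\frac{71}{18} + 14\right)} = - \frac{47}{5 \cdot 3 \cdot \frac{323}{18}} = - \frac{47}{5 \cdot \frac{323}{6}} = - \frac{47 \cdot 6}{5 \cdot 323} = \left(-1\right) \frac{282}{1615} = - \frac{282}{1615}$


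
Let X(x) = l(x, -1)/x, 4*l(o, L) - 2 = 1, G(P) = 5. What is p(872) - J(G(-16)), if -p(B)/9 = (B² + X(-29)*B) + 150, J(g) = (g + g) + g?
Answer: -198493923/29 ≈ -6.8446e+6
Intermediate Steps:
l(o, L) = ¾ (l(o, L) = ½ + (¼)*1 = ½ + ¼ = ¾)
X(x) = 3/(4*x)
J(g) = 3*g (J(g) = 2*g + g = 3*g)
p(B) = -1350 - 9*B² + 27*B/116 (p(B) = -9*((B² + ((¾)/(-29))*B) + 150) = -9*((B² + ((¾)*(-1/29))*B) + 150) = -9*((B² - 3*B/116) + 150) = -9*(150 + B² - 3*B/116) = -1350 - 9*B² + 27*B/116)
p(872) - J(G(-16)) = (-1350 - 9*872² + (27/116)*872) - 3*5 = (-1350 - 9*760384 + 5886/29) - 1*15 = (-1350 - 6843456 + 5886/29) - 15 = -198493488/29 - 15 = -198493923/29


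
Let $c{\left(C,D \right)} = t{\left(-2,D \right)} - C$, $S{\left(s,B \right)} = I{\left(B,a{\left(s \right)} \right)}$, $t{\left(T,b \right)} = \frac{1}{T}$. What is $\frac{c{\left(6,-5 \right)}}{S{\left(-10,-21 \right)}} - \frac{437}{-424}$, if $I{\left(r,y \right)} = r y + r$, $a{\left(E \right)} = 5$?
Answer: $\frac{28909}{26712} \approx 1.0822$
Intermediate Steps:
$I{\left(r,y \right)} = r + r y$
$S{\left(s,B \right)} = 6 B$ ($S{\left(s,B \right)} = B \left(1 + 5\right) = B 6 = 6 B$)
$c{\left(C,D \right)} = - \frac{1}{2} - C$ ($c{\left(C,D \right)} = \frac{1}{-2} - C = - \frac{1}{2} - C$)
$\frac{c{\left(6,-5 \right)}}{S{\left(-10,-21 \right)}} - \frac{437}{-424} = \frac{- \frac{1}{2} - 6}{6 \left(-21\right)} - \frac{437}{-424} = \frac{- \frac{1}{2} - 6}{-126} - - \frac{437}{424} = \left(- \frac{13}{2}\right) \left(- \frac{1}{126}\right) + \frac{437}{424} = \frac{13}{252} + \frac{437}{424} = \frac{28909}{26712}$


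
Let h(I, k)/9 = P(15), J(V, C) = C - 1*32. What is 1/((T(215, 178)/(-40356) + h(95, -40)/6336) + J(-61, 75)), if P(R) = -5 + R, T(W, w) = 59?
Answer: 60192/2589023 ≈ 0.023249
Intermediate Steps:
J(V, C) = -32 + C (J(V, C) = C - 32 = -32 + C)
h(I, k) = 90 (h(I, k) = 9*(-5 + 15) = 9*10 = 90)
1/((T(215, 178)/(-40356) + h(95, -40)/6336) + J(-61, 75)) = 1/((59/(-40356) + 90/6336) + (-32 + 75)) = 1/((59*(-1/40356) + 90*(1/6336)) + 43) = 1/((-1/684 + 5/352) + 43) = 1/(767/60192 + 43) = 1/(2589023/60192) = 60192/2589023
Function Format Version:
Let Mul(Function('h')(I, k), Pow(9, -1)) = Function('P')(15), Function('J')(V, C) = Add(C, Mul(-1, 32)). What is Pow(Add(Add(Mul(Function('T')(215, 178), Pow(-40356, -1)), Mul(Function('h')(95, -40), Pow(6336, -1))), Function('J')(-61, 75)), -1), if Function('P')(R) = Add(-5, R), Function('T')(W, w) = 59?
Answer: Rational(60192, 2589023) ≈ 0.023249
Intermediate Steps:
Function('J')(V, C) = Add(-32, C) (Function('J')(V, C) = Add(C, -32) = Add(-32, C))
Function('h')(I, k) = 90 (Function('h')(I, k) = Mul(9, Add(-5, 15)) = Mul(9, 10) = 90)
Pow(Add(Add(Mul(Function('T')(215, 178), Pow(-40356, -1)), Mul(Function('h')(95, -40), Pow(6336, -1))), Function('J')(-61, 75)), -1) = Pow(Add(Add(Mul(59, Pow(-40356, -1)), Mul(90, Pow(6336, -1))), Add(-32, 75)), -1) = Pow(Add(Add(Mul(59, Rational(-1, 40356)), Mul(90, Rational(1, 6336))), 43), -1) = Pow(Add(Add(Rational(-1, 684), Rational(5, 352)), 43), -1) = Pow(Add(Rational(767, 60192), 43), -1) = Pow(Rational(2589023, 60192), -1) = Rational(60192, 2589023)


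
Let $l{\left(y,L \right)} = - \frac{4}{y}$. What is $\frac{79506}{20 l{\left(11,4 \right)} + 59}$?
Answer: $\frac{874566}{569} \approx 1537.0$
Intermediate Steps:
$\frac{79506}{20 l{\left(11,4 \right)} + 59} = \frac{79506}{20 \left(- \frac{4}{11}\right) + 59} = \frac{79506}{- \frac{80}{11} + 59} = \frac{79506}{\frac{569}{11}} = 79506 \cdot \frac{11}{569} = \frac{874566}{569}$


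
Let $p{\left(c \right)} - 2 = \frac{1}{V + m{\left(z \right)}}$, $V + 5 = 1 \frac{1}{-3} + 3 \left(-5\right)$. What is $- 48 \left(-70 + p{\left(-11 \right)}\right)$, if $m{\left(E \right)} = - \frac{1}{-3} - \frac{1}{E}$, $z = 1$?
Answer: $\frac{22864}{7} \approx 3266.3$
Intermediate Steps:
$m{\left(E \right)} = \frac{1}{3} - \frac{1}{E}$ ($m{\left(E \right)} = \left(-1\right) \left(- \frac{1}{3}\right) - \frac{1}{E} = \frac{1}{3} - \frac{1}{E}$)
$V = - \frac{61}{3}$ ($V = -5 + \left(1 \frac{1}{-3} + 3 \left(-5\right)\right) = -5 + \left(1 \left(- \frac{1}{3}\right) - 15\right) = -5 - \frac{46}{3} = - \frac{61}{3} \approx -20.333$)
$p{\left(c \right)} = \frac{41}{21}$ ($p{\left(c \right)} = 2 + \frac{1}{- \frac{61}{3} + \frac{-3 + 1}{3 \cdot 1}} = 2 + \frac{1}{- \frac{61}{3} + \frac{1}{3} \cdot 1 \left(-2\right)} = 2 + \frac{1}{- \frac{61}{3} - \frac{2}{3}} = 2 + \frac{1}{-21} = 2 - \frac{1}{21} = \frac{41}{21}$)
$- 48 \left(-70 + p{\left(-11 \right)}\right) = - 48 \left(-70 + \frac{41}{21}\right) = \left(-48\right) \left(- \frac{1429}{21}\right) = \frac{22864}{7}$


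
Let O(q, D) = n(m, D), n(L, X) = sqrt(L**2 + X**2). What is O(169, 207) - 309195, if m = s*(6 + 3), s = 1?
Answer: -309195 + 9*sqrt(530) ≈ -3.0899e+5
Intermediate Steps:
m = 9 (m = 1*(6 + 3) = 1*9 = 9)
O(q, D) = sqrt(81 + D**2) (O(q, D) = sqrt(9**2 + D**2) = sqrt(81 + D**2))
O(169, 207) - 309195 = sqrt(81 + 207**2) - 309195 = sqrt(81 + 42849) - 309195 = sqrt(42930) - 309195 = 9*sqrt(530) - 309195 = -309195 + 9*sqrt(530)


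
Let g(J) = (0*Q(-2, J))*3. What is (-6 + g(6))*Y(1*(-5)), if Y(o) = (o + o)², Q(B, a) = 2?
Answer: -600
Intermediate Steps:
Y(o) = 4*o² (Y(o) = (2*o)² = 4*o²)
g(J) = 0 (g(J) = (0*2)*3 = 0*3 = 0)
(-6 + g(6))*Y(1*(-5)) = (-6 + 0)*(4*(1*(-5))²) = -24*(-5)² = -24*25 = -6*100 = -600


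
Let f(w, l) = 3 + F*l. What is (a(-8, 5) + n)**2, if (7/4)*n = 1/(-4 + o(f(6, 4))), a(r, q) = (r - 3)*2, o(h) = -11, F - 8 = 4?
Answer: 5354596/11025 ≈ 485.68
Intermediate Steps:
F = 12 (F = 8 + 4 = 12)
f(w, l) = 3 + 12*l
a(r, q) = -6 + 2*r (a(r, q) = (-3 + r)*2 = -6 + 2*r)
n = -4/105 (n = 4/(7*(-4 - 11)) = (4/7)/(-15) = (4/7)*(-1/15) = -4/105 ≈ -0.038095)
(a(-8, 5) + n)**2 = ((-6 + 2*(-8)) - 4/105)**2 = ((-6 - 16) - 4/105)**2 = (-22 - 4/105)**2 = (-2314/105)**2 = 5354596/11025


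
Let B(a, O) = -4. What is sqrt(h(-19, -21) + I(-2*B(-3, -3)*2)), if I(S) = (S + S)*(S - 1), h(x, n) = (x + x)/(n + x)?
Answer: sqrt(48095)/10 ≈ 21.931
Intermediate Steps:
h(x, n) = 2*x/(n + x) (h(x, n) = (2*x)/(n + x) = 2*x/(n + x))
I(S) = 2*S*(-1 + S) (I(S) = (2*S)*(-1 + S) = 2*S*(-1 + S))
sqrt(h(-19, -21) + I(-2*B(-3, -3)*2)) = sqrt(2*(-19)/(-21 - 19) + 2*(-2*(-4)*2)*(-1 - 2*(-4)*2)) = sqrt(2*(-19)/(-40) + 2*(8*2)*(-1 + 8*2)) = sqrt(2*(-19)*(-1/40) + 2*16*(-1 + 16)) = sqrt(19/20 + 2*16*15) = sqrt(19/20 + 480) = sqrt(9619/20) = sqrt(48095)/10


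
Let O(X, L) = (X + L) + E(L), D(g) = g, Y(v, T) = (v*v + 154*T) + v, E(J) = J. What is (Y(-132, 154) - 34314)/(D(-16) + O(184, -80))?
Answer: 3347/4 ≈ 836.75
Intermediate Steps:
Y(v, T) = v + v² + 154*T (Y(v, T) = (v² + 154*T) + v = v + v² + 154*T)
O(X, L) = X + 2*L (O(X, L) = (X + L) + L = (L + X) + L = X + 2*L)
(Y(-132, 154) - 34314)/(D(-16) + O(184, -80)) = ((-132 + (-132)² + 154*154) - 34314)/(-16 + (184 + 2*(-80))) = ((-132 + 17424 + 23716) - 34314)/(-16 + (184 - 160)) = (41008 - 34314)/(-16 + 24) = 6694/8 = 6694*(⅛) = 3347/4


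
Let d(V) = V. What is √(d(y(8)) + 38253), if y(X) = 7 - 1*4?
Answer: 4*√2391 ≈ 195.59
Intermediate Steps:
y(X) = 3 (y(X) = 7 - 4 = 3)
√(d(y(8)) + 38253) = √(3 + 38253) = √38256 = 4*√2391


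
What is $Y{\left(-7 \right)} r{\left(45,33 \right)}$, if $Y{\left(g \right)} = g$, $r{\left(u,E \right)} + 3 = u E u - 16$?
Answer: $-467642$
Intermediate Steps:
$r{\left(u,E \right)} = -19 + E u^{2}$ ($r{\left(u,E \right)} = -3 + \left(u E u - 16\right) = -3 + \left(E u u - 16\right) = -3 + \left(E u^{2} - 16\right) = -3 + \left(-16 + E u^{2}\right) = -19 + E u^{2}$)
$Y{\left(-7 \right)} r{\left(45,33 \right)} = - 7 \left(-19 + 33 \cdot 45^{2}\right) = - 7 \left(-19 + 33 \cdot 2025\right) = - 7 \left(-19 + 66825\right) = \left(-7\right) 66806 = -467642$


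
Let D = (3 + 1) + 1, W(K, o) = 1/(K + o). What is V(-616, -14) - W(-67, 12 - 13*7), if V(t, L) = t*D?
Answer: -449679/146 ≈ -3080.0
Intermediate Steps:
D = 5 (D = 4 + 1 = 5)
V(t, L) = 5*t (V(t, L) = t*5 = 5*t)
V(-616, -14) - W(-67, 12 - 13*7) = 5*(-616) - 1/(-67 + (12 - 13*7)) = -3080 - 1/(-67 + (12 - 91)) = -3080 - 1/(-67 - 79) = -3080 - 1/(-146) = -3080 - 1*(-1/146) = -3080 + 1/146 = -449679/146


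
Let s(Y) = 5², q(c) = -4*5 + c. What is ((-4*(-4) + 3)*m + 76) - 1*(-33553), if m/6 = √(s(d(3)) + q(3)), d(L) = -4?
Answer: 33629 + 228*√2 ≈ 33951.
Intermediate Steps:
q(c) = -20 + c
s(Y) = 25
m = 12*√2 (m = 6*√(25 + (-20 + 3)) = 6*√(25 - 17) = 6*√8 = 6*(2*√2) = 12*√2 ≈ 16.971)
((-4*(-4) + 3)*m + 76) - 1*(-33553) = ((-4*(-4) + 3)*(12*√2) + 76) - 1*(-33553) = ((16 + 3)*(12*√2) + 76) + 33553 = (19*(12*√2) + 76) + 33553 = (228*√2 + 76) + 33553 = (76 + 228*√2) + 33553 = 33629 + 228*√2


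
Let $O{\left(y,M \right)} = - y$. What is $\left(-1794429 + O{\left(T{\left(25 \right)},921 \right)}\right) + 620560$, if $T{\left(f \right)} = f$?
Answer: $-1173894$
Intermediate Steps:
$\left(-1794429 + O{\left(T{\left(25 \right)},921 \right)}\right) + 620560 = \left(-1794429 - 25\right) + 620560 = -1794454 + 620560 = -1173894$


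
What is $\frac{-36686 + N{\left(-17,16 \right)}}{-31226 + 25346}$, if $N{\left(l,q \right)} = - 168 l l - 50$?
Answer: $\frac{1523}{105} \approx 14.505$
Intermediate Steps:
$N{\left(l,q \right)} = -50 - 168 l^{2}$ ($N{\left(l,q \right)} = - 168 l^{2} - 50 = -50 - 168 l^{2}$)
$\frac{-36686 + N{\left(-17,16 \right)}}{-31226 + 25346} = \frac{-36686 - \left(50 + 168 \left(-17\right)^{2}\right)}{-31226 + 25346} = \frac{-36686 - 48602}{-5880} = \left(-36686 - 48602\right) \left(- \frac{1}{5880}\right) = \left(-85288\right) \left(- \frac{1}{5880}\right) = \frac{1523}{105}$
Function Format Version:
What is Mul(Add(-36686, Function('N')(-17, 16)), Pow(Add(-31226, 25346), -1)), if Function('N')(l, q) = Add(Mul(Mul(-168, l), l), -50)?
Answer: Rational(1523, 105) ≈ 14.505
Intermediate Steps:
Function('N')(l, q) = Add(-50, Mul(-168, Pow(l, 2))) (Function('N')(l, q) = Add(Mul(-168, Pow(l, 2)), -50) = Add(-50, Mul(-168, Pow(l, 2))))
Mul(Add(-36686, Function('N')(-17, 16)), Pow(Add(-31226, 25346), -1)) = Mul(Add(-36686, Add(-50, Mul(-168, Pow(-17, 2)))), Pow(Add(-31226, 25346), -1)) = Mul(Add(-36686, Add(-50, Mul(-168, 289))), Pow(-5880, -1)) = Mul(Add(-36686, Add(-50, -48552)), Rational(-1, 5880)) = Mul(Add(-36686, -48602), Rational(-1, 5880)) = Mul(-85288, Rational(-1, 5880)) = Rational(1523, 105)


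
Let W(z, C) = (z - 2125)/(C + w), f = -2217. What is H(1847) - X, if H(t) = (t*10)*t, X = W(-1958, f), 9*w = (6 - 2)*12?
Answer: 226346974901/6635 ≈ 3.4114e+7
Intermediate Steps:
w = 16/3 (w = ((6 - 2)*12)/9 = (4*12)/9 = (⅑)*48 = 16/3 ≈ 5.3333)
W(z, C) = (-2125 + z)/(16/3 + C) (W(z, C) = (z - 2125)/(C + 16/3) = (-2125 + z)/(16/3 + C))
X = 12249/6635 (X = 3*(-2125 - 1958)/(16 + 3*(-2217)) = 3*(-4083)/(16 - 6651) = 3*(-4083)/(-6635) = 3*(-1/6635)*(-4083) = 12249/6635 ≈ 1.8461)
H(t) = 10*t² (H(t) = (10*t)*t = 10*t²)
H(1847) - X = 10*1847² - 1*12249/6635 = 10*3411409 - 12249/6635 = 34114090 - 12249/6635 = 226346974901/6635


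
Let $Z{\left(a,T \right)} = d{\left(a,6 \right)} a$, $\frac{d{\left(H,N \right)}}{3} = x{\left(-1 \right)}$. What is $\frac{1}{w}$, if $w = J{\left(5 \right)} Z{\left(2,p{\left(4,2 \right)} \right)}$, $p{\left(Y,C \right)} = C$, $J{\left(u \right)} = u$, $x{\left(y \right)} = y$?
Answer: $- \frac{1}{30} \approx -0.033333$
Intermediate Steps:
$d{\left(H,N \right)} = -3$ ($d{\left(H,N \right)} = 3 \left(-1\right) = -3$)
$Z{\left(a,T \right)} = - 3 a$
$w = -30$ ($w = 5 \left(\left(-3\right) 2\right) = 5 \left(-6\right) = -30$)
$\frac{1}{w} = \frac{1}{-30} = - \frac{1}{30}$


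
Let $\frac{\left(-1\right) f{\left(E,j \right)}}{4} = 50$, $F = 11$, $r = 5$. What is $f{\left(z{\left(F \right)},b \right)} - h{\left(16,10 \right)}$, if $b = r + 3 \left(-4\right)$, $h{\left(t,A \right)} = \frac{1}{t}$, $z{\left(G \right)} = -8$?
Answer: $- \frac{3201}{16} \approx -200.06$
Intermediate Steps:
$b = -7$ ($b = 5 + 3 \left(-4\right) = 5 - 12 = -7$)
$f{\left(E,j \right)} = -200$ ($f{\left(E,j \right)} = \left(-4\right) 50 = -200$)
$f{\left(z{\left(F \right)},b \right)} - h{\left(16,10 \right)} = -200 - \frac{1}{16} = - \frac{3201}{16}$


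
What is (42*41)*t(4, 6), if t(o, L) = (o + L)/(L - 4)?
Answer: 8610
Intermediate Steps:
t(o, L) = (L + o)/(-4 + L)
(42*41)*t(4, 6) = (42*41)*((6 + 4)/(-4 + 6)) = 1722*(10/2) = 1722*((½)*10) = 1722*5 = 8610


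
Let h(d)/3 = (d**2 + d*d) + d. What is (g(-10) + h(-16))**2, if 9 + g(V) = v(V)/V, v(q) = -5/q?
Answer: 874917241/400 ≈ 2.1873e+6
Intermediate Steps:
h(d) = 3*d + 6*d**2 (h(d) = 3*((d**2 + d*d) + d) = 3*((d**2 + d**2) + d) = 3*(2*d**2 + d) = 3*(d + 2*d**2) = 3*d + 6*d**2)
g(V) = -9 - 5/V**2 (g(V) = -9 + (-5/V)/V = -9 - 5/V**2)
(g(-10) + h(-16))**2 = ((-9 - 5/(-10)**2) + 3*(-16)*(1 + 2*(-16)))**2 = ((-9 - 5*1/100) + 3*(-16)*(1 - 32))**2 = ((-9 - 1/20) + 3*(-16)*(-31))**2 = (-181/20 + 1488)**2 = (29579/20)**2 = 874917241/400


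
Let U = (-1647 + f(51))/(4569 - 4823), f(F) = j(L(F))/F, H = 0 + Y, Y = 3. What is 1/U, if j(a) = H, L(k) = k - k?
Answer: 2159/13999 ≈ 0.15423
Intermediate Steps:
L(k) = 0
H = 3 (H = 0 + 3 = 3)
j(a) = 3
f(F) = 3/F
U = 13999/2159 (U = (-1647 + 3/51)/(4569 - 4823) = (-1647 + 3*(1/51))/(-254) = (-1647 + 1/17)*(-1/254) = -27998/17*(-1/254) = 13999/2159 ≈ 6.4840)
1/U = 1/(13999/2159) = 2159/13999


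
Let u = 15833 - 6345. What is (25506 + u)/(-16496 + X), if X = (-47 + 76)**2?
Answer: -34994/15655 ≈ -2.2353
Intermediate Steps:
X = 841 (X = 29**2 = 841)
u = 9488
(25506 + u)/(-16496 + X) = (25506 + 9488)/(-16496 + 841) = 34994/(-15655) = 34994*(-1/15655) = -34994/15655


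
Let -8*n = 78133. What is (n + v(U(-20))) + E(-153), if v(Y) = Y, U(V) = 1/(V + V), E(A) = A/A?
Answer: -195313/20 ≈ -9765.7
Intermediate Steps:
E(A) = 1
U(V) = 1/(2*V)
n = -78133/8 (n = -⅛*78133 = -78133/8 ≈ -9766.6)
(n + v(U(-20))) + E(-153) = (-78133/8 + (½)/(-20)) + 1 = (-78133/8 + (½)*(-1/20)) + 1 = (-78133/8 - 1/40) + 1 = -195333/20 + 1 = -195313/20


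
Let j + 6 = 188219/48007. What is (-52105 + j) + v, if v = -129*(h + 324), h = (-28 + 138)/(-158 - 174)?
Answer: -747988241915/7969162 ≈ -93860.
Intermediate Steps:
h = -55/166 (h = 110/(-332) = 110*(-1/332) = -55/166 ≈ -0.33133)
j = -99823/48007 (j = -6 + 188219/48007 = -99823/48007 ≈ -2.0793)
v = -6931041/166 (v = -129*(-55/166 + 324) = -129*53729/166 = -6931041/166 ≈ -41753.)
(-52105 + j) + v = (-52105 - 99823/48007) - 6931041/166 = -2501504558/48007 - 6931041/166 = -747988241915/7969162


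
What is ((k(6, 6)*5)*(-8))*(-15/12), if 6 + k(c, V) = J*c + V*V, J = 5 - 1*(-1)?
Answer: 3300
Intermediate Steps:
J = 6 (J = 5 + 1 = 6)
k(c, V) = -6 + V**2 + 6*c (k(c, V) = -6 + (6*c + V*V) = -6 + (6*c + V**2) = -6 + (V**2 + 6*c) = -6 + V**2 + 6*c)
((k(6, 6)*5)*(-8))*(-15/12) = (((-6 + 6**2 + 6*6)*5)*(-8))*(-15/12) = (((-6 + 36 + 36)*5)*(-8))*(-15*1/12) = ((66*5)*(-8))*(-5/4) = (330*(-8))*(-5/4) = -2640*(-5/4) = 3300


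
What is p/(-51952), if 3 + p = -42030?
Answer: 42033/51952 ≈ 0.80907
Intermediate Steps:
p = -42033 (p = -3 - 42030 = -42033)
p/(-51952) = -42033/(-51952) = -42033*(-1/51952) = 42033/51952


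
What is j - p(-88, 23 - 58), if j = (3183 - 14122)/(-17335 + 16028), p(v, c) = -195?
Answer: 265804/1307 ≈ 203.37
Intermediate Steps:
j = 10939/1307 (j = -10939/(-1307) = -10939*(-1/1307) = 10939/1307 ≈ 8.3696)
j - p(-88, 23 - 58) = 10939/1307 - 1*(-195) = 10939/1307 + 195 = 265804/1307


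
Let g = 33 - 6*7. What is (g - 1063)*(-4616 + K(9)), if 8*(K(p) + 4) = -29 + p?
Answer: 4955320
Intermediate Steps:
g = -9 (g = 33 - 42 = -9)
K(p) = -61/8 + p/8 (K(p) = -4 + (-29 + p)/8 = -4 + (-29/8 + p/8) = -61/8 + p/8)
(g - 1063)*(-4616 + K(9)) = (-9 - 1063)*(-4616 + (-61/8 + (1/8)*9)) = -1072*(-4616 + (-61/8 + 9/8)) = -1072*(-4616 - 13/2) = -1072*(-9245/2) = 4955320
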